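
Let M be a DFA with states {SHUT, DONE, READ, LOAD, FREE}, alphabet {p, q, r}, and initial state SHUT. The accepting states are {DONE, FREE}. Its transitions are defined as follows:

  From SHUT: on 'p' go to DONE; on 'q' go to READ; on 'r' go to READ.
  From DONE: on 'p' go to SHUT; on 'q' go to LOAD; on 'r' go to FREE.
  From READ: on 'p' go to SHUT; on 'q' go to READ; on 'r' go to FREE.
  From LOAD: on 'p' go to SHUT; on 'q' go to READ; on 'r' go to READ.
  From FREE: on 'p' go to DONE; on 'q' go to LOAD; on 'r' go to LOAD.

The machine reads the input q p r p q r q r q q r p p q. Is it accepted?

No

SHUT → READ → SHUT → READ → SHUT → READ → FREE → LOAD → READ → READ → READ → FREE → DONE → SHUT → READ
End state READ is not accepting.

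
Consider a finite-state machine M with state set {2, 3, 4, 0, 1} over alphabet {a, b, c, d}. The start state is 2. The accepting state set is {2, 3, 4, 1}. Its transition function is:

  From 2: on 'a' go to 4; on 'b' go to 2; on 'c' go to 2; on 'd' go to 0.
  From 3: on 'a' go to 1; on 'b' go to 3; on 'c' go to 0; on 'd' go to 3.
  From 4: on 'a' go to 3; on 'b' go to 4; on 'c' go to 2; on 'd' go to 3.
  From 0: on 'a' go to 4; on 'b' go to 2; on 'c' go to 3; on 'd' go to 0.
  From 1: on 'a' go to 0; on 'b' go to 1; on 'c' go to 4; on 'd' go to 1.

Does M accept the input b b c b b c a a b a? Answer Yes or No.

Yes

start at 2
read 'b': 2 → 2
read 'b': 2 → 2
read 'c': 2 → 2
read 'b': 2 → 2
read 'b': 2 → 2
read 'c': 2 → 2
read 'a': 2 → 4
read 'a': 4 → 3
read 'b': 3 → 3
read 'a': 3 → 1
End state 1 is accepting.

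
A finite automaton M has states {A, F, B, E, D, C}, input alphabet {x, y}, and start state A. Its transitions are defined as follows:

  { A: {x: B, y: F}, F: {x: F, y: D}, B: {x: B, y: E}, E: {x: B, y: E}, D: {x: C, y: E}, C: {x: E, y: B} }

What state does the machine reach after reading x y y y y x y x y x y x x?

A → B → E → E → E → E → B → E → B → E → B → E → B → B

B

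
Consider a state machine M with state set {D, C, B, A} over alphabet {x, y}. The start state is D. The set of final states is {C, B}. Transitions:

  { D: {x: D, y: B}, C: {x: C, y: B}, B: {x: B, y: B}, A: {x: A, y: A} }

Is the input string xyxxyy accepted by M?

Trace: D -x-> D -y-> B -x-> B -x-> B -y-> B -y-> B
End state B is accepting.

Yes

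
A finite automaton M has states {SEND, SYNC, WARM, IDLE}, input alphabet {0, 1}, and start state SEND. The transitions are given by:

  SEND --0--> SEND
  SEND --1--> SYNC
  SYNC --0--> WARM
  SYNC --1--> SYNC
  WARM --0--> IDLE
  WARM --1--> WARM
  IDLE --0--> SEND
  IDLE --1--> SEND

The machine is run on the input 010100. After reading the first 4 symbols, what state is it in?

start at SEND
read '0': SEND → SEND
read '1': SEND → SYNC
read '0': SYNC → WARM
read '1': WARM → WARM
After 4 symbols: WARM.

WARM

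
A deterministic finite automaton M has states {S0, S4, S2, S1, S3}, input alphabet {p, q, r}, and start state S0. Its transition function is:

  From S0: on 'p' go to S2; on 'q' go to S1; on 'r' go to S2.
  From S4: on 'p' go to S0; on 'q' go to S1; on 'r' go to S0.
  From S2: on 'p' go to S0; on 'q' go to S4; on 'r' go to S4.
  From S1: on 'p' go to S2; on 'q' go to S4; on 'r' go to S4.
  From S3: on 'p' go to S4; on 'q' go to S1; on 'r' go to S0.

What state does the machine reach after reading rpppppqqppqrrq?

Trace: S0 -r-> S2 -p-> S0 -p-> S2 -p-> S0 -p-> S2 -p-> S0 -q-> S1 -q-> S4 -p-> S0 -p-> S2 -q-> S4 -r-> S0 -r-> S2 -q-> S4

S4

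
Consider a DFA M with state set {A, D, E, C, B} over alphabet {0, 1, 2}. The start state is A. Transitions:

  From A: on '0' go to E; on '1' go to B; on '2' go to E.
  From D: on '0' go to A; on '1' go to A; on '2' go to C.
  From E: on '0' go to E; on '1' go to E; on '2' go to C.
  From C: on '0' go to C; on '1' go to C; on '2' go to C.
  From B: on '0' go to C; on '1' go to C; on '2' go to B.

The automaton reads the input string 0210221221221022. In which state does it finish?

A → E → C → C → C → C → C → C → C → C → C → C → C → C → C → C → C

C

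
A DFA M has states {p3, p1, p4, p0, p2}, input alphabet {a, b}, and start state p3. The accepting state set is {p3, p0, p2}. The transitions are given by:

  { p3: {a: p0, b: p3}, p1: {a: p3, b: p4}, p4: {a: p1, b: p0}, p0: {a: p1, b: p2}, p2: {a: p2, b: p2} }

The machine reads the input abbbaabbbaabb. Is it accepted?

start at p3
read 'a': p3 → p0
read 'b': p0 → p2
read 'b': p2 → p2
read 'b': p2 → p2
read 'a': p2 → p2
read 'a': p2 → p2
read 'b': p2 → p2
read 'b': p2 → p2
read 'b': p2 → p2
read 'a': p2 → p2
read 'a': p2 → p2
read 'b': p2 → p2
read 'b': p2 → p2
End state p2 is accepting.

Yes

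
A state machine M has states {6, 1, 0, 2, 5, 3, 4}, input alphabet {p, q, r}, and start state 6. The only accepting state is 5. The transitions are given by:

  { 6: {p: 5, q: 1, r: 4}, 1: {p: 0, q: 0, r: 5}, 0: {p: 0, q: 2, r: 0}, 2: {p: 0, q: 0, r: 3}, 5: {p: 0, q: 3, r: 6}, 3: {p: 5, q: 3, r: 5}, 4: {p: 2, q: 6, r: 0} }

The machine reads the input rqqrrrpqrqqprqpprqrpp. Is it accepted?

Trace: 6 -r-> 4 -q-> 6 -q-> 1 -r-> 5 -r-> 6 -r-> 4 -p-> 2 -q-> 0 -r-> 0 -q-> 2 -q-> 0 -p-> 0 -r-> 0 -q-> 2 -p-> 0 -p-> 0 -r-> 0 -q-> 2 -r-> 3 -p-> 5 -p-> 0
End state 0 is not accepting.

No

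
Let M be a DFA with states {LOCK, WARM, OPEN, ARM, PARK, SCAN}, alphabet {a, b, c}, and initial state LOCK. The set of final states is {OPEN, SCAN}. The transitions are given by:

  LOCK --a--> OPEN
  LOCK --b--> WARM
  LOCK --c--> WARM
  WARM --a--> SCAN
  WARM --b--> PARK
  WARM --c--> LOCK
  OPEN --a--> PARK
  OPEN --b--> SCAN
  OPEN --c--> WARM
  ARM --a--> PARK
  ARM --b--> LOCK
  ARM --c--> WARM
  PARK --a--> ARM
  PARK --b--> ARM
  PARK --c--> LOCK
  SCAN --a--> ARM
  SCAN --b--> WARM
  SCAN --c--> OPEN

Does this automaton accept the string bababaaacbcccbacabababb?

No

start at LOCK
read 'b': LOCK → WARM
read 'a': WARM → SCAN
read 'b': SCAN → WARM
read 'a': WARM → SCAN
read 'b': SCAN → WARM
read 'a': WARM → SCAN
read 'a': SCAN → ARM
read 'a': ARM → PARK
read 'c': PARK → LOCK
read 'b': LOCK → WARM
read 'c': WARM → LOCK
read 'c': LOCK → WARM
read 'c': WARM → LOCK
read 'b': LOCK → WARM
read 'a': WARM → SCAN
read 'c': SCAN → OPEN
read 'a': OPEN → PARK
read 'b': PARK → ARM
read 'a': ARM → PARK
read 'b': PARK → ARM
read 'a': ARM → PARK
read 'b': PARK → ARM
read 'b': ARM → LOCK
End state LOCK is not accepting.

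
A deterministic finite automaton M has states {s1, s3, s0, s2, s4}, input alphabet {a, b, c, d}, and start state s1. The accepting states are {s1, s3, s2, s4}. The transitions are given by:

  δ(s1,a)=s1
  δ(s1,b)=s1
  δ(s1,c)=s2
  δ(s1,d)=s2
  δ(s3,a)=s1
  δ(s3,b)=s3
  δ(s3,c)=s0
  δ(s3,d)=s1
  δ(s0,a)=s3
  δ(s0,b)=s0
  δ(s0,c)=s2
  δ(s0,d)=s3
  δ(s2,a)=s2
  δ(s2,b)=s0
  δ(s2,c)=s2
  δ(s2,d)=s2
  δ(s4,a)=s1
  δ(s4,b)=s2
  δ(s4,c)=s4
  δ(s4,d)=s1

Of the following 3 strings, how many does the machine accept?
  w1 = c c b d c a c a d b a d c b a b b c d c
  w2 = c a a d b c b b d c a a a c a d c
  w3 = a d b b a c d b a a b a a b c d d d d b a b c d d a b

w1: Trace: s1 -c-> s2 -c-> s2 -b-> s0 -d-> s3 -c-> s0 -a-> s3 -c-> s0 -a-> s3 -d-> s1 -b-> s1 -a-> s1 -d-> s2 -c-> s2 -b-> s0 -a-> s3 -b-> s3 -b-> s3 -c-> s0 -d-> s3 -c-> s0  → end s0, rejected
w2: Trace: s1 -c-> s2 -a-> s2 -a-> s2 -d-> s2 -b-> s0 -c-> s2 -b-> s0 -b-> s0 -d-> s3 -c-> s0 -a-> s3 -a-> s1 -a-> s1 -c-> s2 -a-> s2 -d-> s2 -c-> s2  → end s2, accepted
w3: Trace: s1 -a-> s1 -d-> s2 -b-> s0 -b-> s0 -a-> s3 -c-> s0 -d-> s3 -b-> s3 -a-> s1 -a-> s1 -b-> s1 -a-> s1 -a-> s1 -b-> s1 -c-> s2 -d-> s2 -d-> s2 -d-> s2 -d-> s2 -b-> s0 -a-> s3 -b-> s3 -c-> s0 -d-> s3 -d-> s1 -a-> s1 -b-> s1  → end s1, accepted

2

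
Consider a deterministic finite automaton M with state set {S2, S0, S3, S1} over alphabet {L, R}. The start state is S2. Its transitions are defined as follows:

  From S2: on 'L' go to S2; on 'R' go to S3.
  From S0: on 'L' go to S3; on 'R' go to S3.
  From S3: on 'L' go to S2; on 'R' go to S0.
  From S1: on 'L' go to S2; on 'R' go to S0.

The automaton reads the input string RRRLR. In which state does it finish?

S2 → S3 → S0 → S3 → S2 → S3

S3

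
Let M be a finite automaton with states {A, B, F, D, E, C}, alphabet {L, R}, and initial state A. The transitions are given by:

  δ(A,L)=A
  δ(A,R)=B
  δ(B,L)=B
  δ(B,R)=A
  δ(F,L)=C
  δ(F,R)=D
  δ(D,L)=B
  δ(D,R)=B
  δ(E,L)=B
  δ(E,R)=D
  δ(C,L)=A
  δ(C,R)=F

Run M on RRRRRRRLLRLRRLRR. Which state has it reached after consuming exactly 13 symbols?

A

A → B → A → B → A → B → A → B → B → B → A → A → B → A
After 13 symbols: A.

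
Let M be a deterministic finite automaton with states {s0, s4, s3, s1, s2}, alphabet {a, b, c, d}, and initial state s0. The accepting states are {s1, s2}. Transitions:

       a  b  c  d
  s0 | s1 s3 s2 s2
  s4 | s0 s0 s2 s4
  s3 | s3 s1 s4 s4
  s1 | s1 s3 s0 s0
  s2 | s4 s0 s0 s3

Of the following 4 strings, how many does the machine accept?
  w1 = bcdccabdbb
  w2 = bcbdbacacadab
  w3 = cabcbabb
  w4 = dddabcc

w1: Trace: s0 -b-> s3 -c-> s4 -d-> s4 -c-> s2 -c-> s0 -a-> s1 -b-> s3 -d-> s4 -b-> s0 -b-> s3  → end s3, rejected
w2: Trace: s0 -b-> s3 -c-> s4 -b-> s0 -d-> s2 -b-> s0 -a-> s1 -c-> s0 -a-> s1 -c-> s0 -a-> s1 -d-> s0 -a-> s1 -b-> s3  → end s3, rejected
w3: Trace: s0 -c-> s2 -a-> s4 -b-> s0 -c-> s2 -b-> s0 -a-> s1 -b-> s3 -b-> s1  → end s1, accepted
w4: Trace: s0 -d-> s2 -d-> s3 -d-> s4 -a-> s0 -b-> s3 -c-> s4 -c-> s2  → end s2, accepted

2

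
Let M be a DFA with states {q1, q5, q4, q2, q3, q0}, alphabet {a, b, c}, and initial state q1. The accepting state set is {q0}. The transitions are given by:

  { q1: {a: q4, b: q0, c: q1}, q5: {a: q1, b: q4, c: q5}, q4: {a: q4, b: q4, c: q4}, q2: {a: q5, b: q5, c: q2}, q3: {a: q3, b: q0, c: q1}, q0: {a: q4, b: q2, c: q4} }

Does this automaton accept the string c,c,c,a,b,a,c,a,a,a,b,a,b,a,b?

No

Trace: q1 -c-> q1 -c-> q1 -c-> q1 -a-> q4 -b-> q4 -a-> q4 -c-> q4 -a-> q4 -a-> q4 -a-> q4 -b-> q4 -a-> q4 -b-> q4 -a-> q4 -b-> q4
End state q4 is not accepting.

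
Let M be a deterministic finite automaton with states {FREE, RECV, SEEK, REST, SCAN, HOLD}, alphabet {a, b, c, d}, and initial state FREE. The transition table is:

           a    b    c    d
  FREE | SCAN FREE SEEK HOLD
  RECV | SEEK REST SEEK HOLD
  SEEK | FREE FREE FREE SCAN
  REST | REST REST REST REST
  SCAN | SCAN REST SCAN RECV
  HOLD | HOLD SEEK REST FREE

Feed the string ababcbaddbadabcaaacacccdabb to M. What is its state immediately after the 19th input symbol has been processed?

REST

FREE → SCAN → REST → REST → REST → REST → REST → REST → REST → REST → REST → REST → REST → REST → REST → REST → REST → REST → REST → REST
After 19 symbols: REST.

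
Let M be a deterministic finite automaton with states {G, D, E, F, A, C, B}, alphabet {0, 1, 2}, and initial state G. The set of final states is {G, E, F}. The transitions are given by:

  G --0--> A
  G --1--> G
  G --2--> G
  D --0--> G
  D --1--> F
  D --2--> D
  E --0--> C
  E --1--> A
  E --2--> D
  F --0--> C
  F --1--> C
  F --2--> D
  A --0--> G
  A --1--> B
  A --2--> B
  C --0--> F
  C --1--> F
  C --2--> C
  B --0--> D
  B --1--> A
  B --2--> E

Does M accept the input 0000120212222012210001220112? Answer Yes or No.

G → A → G → A → G → G → G → A → B → A → B → E → D → D → G → G → G → G → G → A → G → A → B → E → D → G → G → G → G
End state G is accepting.

Yes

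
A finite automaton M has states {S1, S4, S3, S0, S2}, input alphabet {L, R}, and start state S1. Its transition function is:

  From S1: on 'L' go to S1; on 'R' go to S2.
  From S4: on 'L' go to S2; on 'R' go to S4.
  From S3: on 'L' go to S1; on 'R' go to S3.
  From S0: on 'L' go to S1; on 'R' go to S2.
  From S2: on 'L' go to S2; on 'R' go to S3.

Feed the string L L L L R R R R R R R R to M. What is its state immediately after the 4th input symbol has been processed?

S1

S1 → S1 → S1 → S1 → S1
After 4 symbols: S1.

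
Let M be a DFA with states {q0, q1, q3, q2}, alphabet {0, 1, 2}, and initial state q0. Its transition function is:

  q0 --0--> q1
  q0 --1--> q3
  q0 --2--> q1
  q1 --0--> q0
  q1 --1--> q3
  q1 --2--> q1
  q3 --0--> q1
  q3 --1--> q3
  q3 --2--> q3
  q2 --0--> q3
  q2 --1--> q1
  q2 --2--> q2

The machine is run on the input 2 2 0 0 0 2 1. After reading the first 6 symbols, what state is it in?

start at q0
read '2': q0 → q1
read '2': q1 → q1
read '0': q1 → q0
read '0': q0 → q1
read '0': q1 → q0
read '2': q0 → q1
After 6 symbols: q1.

q1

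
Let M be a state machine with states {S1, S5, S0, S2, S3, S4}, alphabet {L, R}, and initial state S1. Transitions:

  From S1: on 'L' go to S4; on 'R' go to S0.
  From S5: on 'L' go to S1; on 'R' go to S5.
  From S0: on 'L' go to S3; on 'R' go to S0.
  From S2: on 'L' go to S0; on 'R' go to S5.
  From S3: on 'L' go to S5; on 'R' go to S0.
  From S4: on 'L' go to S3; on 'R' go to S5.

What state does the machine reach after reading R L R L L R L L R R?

Trace: S1 -R-> S0 -L-> S3 -R-> S0 -L-> S3 -L-> S5 -R-> S5 -L-> S1 -L-> S4 -R-> S5 -R-> S5

S5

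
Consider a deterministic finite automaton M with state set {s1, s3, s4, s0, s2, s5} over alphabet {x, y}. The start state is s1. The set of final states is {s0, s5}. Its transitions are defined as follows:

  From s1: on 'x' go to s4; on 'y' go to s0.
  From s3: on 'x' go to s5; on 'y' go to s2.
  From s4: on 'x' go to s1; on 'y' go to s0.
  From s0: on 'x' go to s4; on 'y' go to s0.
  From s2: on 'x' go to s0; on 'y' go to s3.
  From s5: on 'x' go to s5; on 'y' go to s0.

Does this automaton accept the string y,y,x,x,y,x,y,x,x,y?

start at s1
read 'y': s1 → s0
read 'y': s0 → s0
read 'x': s0 → s4
read 'x': s4 → s1
read 'y': s1 → s0
read 'x': s0 → s4
read 'y': s4 → s0
read 'x': s0 → s4
read 'x': s4 → s1
read 'y': s1 → s0
End state s0 is accepting.

Yes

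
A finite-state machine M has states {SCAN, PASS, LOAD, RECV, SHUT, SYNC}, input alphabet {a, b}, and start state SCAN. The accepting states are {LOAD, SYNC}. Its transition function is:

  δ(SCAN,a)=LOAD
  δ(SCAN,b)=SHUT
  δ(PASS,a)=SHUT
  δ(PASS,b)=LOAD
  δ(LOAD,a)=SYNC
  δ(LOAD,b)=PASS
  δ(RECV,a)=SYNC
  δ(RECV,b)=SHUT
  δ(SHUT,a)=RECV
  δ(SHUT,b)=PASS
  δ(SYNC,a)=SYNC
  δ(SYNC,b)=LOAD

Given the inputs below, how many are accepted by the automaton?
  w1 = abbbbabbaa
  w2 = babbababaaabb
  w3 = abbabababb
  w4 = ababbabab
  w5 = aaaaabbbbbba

1

w1: Trace: SCAN -a-> LOAD -b-> PASS -b-> LOAD -b-> PASS -b-> LOAD -a-> SYNC -b-> LOAD -b-> PASS -a-> SHUT -a-> RECV  → end RECV, rejected
w2: Trace: SCAN -b-> SHUT -a-> RECV -b-> SHUT -b-> PASS -a-> SHUT -b-> PASS -a-> SHUT -b-> PASS -a-> SHUT -a-> RECV -a-> SYNC -b-> LOAD -b-> PASS  → end PASS, rejected
w3: Trace: SCAN -a-> LOAD -b-> PASS -b-> LOAD -a-> SYNC -b-> LOAD -a-> SYNC -b-> LOAD -a-> SYNC -b-> LOAD -b-> PASS  → end PASS, rejected
w4: Trace: SCAN -a-> LOAD -b-> PASS -a-> SHUT -b-> PASS -b-> LOAD -a-> SYNC -b-> LOAD -a-> SYNC -b-> LOAD  → end LOAD, accepted
w5: Trace: SCAN -a-> LOAD -a-> SYNC -a-> SYNC -a-> SYNC -a-> SYNC -b-> LOAD -b-> PASS -b-> LOAD -b-> PASS -b-> LOAD -b-> PASS -a-> SHUT  → end SHUT, rejected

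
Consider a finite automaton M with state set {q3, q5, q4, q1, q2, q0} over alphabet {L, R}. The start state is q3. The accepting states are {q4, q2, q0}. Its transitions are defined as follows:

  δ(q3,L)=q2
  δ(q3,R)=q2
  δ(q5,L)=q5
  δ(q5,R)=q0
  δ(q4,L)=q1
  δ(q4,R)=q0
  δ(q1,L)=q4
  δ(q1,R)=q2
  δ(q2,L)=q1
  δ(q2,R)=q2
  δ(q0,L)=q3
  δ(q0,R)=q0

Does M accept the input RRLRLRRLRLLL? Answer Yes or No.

No

start at q3
read 'R': q3 → q2
read 'R': q2 → q2
read 'L': q2 → q1
read 'R': q1 → q2
read 'L': q2 → q1
read 'R': q1 → q2
read 'R': q2 → q2
read 'L': q2 → q1
read 'R': q1 → q2
read 'L': q2 → q1
read 'L': q1 → q4
read 'L': q4 → q1
End state q1 is not accepting.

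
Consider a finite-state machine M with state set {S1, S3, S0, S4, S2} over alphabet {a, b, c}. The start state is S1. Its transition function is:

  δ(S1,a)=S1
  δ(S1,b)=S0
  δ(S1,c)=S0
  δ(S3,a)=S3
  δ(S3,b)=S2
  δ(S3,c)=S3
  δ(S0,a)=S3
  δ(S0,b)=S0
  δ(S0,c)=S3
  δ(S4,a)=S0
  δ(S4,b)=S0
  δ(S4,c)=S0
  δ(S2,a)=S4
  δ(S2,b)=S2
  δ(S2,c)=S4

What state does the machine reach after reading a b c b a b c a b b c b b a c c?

S3

start at S1
read 'a': S1 → S1
read 'b': S1 → S0
read 'c': S0 → S3
read 'b': S3 → S2
read 'a': S2 → S4
read 'b': S4 → S0
read 'c': S0 → S3
read 'a': S3 → S3
read 'b': S3 → S2
read 'b': S2 → S2
read 'c': S2 → S4
read 'b': S4 → S0
read 'b': S0 → S0
read 'a': S0 → S3
read 'c': S3 → S3
read 'c': S3 → S3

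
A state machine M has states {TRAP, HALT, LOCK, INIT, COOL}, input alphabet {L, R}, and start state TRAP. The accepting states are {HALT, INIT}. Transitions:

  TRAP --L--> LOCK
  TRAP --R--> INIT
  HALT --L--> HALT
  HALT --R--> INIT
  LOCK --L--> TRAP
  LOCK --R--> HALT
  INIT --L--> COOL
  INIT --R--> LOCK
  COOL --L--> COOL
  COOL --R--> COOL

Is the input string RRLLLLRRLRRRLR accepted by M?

TRAP → INIT → LOCK → TRAP → LOCK → TRAP → LOCK → HALT → INIT → COOL → COOL → COOL → COOL → COOL → COOL
End state COOL is not accepting.

No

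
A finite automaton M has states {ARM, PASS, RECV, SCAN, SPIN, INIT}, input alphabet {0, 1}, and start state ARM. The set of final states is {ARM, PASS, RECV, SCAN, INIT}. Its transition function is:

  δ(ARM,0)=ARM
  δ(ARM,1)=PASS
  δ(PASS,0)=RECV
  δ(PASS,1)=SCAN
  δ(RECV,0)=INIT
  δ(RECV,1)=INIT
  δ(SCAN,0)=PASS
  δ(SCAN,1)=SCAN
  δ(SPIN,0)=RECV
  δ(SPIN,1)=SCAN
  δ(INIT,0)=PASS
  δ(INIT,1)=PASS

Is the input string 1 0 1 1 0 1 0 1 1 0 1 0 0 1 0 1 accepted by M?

Trace: ARM -1-> PASS -0-> RECV -1-> INIT -1-> PASS -0-> RECV -1-> INIT -0-> PASS -1-> SCAN -1-> SCAN -0-> PASS -1-> SCAN -0-> PASS -0-> RECV -1-> INIT -0-> PASS -1-> SCAN
End state SCAN is accepting.

Yes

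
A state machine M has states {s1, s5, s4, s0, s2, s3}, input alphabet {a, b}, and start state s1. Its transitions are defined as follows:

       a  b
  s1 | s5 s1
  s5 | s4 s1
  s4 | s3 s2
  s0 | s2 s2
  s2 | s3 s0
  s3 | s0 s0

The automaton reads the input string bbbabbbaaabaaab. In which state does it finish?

start at s1
read 'b': s1 → s1
read 'b': s1 → s1
read 'b': s1 → s1
read 'a': s1 → s5
read 'b': s5 → s1
read 'b': s1 → s1
read 'b': s1 → s1
read 'a': s1 → s5
read 'a': s5 → s4
read 'a': s4 → s3
read 'b': s3 → s0
read 'a': s0 → s2
read 'a': s2 → s3
read 'a': s3 → s0
read 'b': s0 → s2

s2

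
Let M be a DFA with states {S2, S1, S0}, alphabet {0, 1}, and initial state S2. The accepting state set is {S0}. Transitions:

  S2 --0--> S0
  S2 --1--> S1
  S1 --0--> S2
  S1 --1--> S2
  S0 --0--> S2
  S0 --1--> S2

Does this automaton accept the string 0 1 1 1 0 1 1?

No

S2 → S0 → S2 → S1 → S2 → S0 → S2 → S1
End state S1 is not accepting.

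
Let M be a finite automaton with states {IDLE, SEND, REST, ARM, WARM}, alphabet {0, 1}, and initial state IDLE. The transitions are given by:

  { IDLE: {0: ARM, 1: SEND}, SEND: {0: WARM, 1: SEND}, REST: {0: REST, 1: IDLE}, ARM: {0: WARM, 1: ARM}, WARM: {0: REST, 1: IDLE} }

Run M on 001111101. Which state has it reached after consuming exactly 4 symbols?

SEND

Trace: IDLE -0-> ARM -0-> WARM -1-> IDLE -1-> SEND
After 4 symbols: SEND.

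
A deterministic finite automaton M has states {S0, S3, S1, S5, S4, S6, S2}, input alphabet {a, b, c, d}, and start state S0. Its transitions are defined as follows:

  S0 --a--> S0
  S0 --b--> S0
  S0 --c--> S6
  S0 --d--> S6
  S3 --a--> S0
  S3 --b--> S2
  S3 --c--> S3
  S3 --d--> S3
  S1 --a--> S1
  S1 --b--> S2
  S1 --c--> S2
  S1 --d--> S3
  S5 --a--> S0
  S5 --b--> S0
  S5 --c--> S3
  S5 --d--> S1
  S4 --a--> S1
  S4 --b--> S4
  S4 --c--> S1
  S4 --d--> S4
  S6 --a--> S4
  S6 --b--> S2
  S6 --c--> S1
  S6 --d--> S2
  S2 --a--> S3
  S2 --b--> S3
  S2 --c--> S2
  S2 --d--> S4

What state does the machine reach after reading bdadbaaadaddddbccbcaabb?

Trace: S0 -b-> S0 -d-> S6 -a-> S4 -d-> S4 -b-> S4 -a-> S1 -a-> S1 -a-> S1 -d-> S3 -a-> S0 -d-> S6 -d-> S2 -d-> S4 -d-> S4 -b-> S4 -c-> S1 -c-> S2 -b-> S3 -c-> S3 -a-> S0 -a-> S0 -b-> S0 -b-> S0

S0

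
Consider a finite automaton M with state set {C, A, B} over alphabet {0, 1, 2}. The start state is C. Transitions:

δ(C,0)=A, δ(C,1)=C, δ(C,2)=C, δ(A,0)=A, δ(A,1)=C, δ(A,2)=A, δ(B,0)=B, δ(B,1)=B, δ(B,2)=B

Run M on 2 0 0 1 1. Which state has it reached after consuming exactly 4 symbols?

C

start at C
read '2': C → C
read '0': C → A
read '0': A → A
read '1': A → C
After 4 symbols: C.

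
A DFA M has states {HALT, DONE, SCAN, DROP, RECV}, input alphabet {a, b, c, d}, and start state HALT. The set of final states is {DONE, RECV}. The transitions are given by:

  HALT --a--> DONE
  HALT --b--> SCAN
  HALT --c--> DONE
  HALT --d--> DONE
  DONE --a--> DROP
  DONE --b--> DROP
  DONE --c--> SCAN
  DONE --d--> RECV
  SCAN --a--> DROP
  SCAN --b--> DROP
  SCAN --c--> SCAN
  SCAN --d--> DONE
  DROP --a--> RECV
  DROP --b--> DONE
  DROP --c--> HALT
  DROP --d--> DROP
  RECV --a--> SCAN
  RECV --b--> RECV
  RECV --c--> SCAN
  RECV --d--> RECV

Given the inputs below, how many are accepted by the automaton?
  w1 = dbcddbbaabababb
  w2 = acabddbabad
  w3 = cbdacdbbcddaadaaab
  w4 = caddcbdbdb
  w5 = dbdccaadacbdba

w1:
  start at HALT
  read 'd': HALT → DONE
  read 'b': DONE → DROP
  read 'c': DROP → HALT
  read 'd': HALT → DONE
  read 'd': DONE → RECV
  read 'b': RECV → RECV
  read 'b': RECV → RECV
  read 'a': RECV → SCAN
  read 'a': SCAN → DROP
  read 'b': DROP → DONE
  read 'a': DONE → DROP
  read 'b': DROP → DONE
  read 'a': DONE → DROP
  read 'b': DROP → DONE
  read 'b': DONE → DROP
  end DROP, rejected
w2:
  start at HALT
  read 'a': HALT → DONE
  read 'c': DONE → SCAN
  read 'a': SCAN → DROP
  read 'b': DROP → DONE
  read 'd': DONE → RECV
  read 'd': RECV → RECV
  read 'b': RECV → RECV
  read 'a': RECV → SCAN
  read 'b': SCAN → DROP
  read 'a': DROP → RECV
  read 'd': RECV → RECV
  end RECV, accepted
w3:
  start at HALT
  read 'c': HALT → DONE
  read 'b': DONE → DROP
  read 'd': DROP → DROP
  read 'a': DROP → RECV
  read 'c': RECV → SCAN
  read 'd': SCAN → DONE
  read 'b': DONE → DROP
  read 'b': DROP → DONE
  read 'c': DONE → SCAN
  read 'd': SCAN → DONE
  read 'd': DONE → RECV
  read 'a': RECV → SCAN
  read 'a': SCAN → DROP
  read 'd': DROP → DROP
  read 'a': DROP → RECV
  read 'a': RECV → SCAN
  read 'a': SCAN → DROP
  read 'b': DROP → DONE
  end DONE, accepted
w4:
  start at HALT
  read 'c': HALT → DONE
  read 'a': DONE → DROP
  read 'd': DROP → DROP
  read 'd': DROP → DROP
  read 'c': DROP → HALT
  read 'b': HALT → SCAN
  read 'd': SCAN → DONE
  read 'b': DONE → DROP
  read 'd': DROP → DROP
  read 'b': DROP → DONE
  end DONE, accepted
w5:
  start at HALT
  read 'd': HALT → DONE
  read 'b': DONE → DROP
  read 'd': DROP → DROP
  read 'c': DROP → HALT
  read 'c': HALT → DONE
  read 'a': DONE → DROP
  read 'a': DROP → RECV
  read 'd': RECV → RECV
  read 'a': RECV → SCAN
  read 'c': SCAN → SCAN
  read 'b': SCAN → DROP
  read 'd': DROP → DROP
  read 'b': DROP → DONE
  read 'a': DONE → DROP
  end DROP, rejected

3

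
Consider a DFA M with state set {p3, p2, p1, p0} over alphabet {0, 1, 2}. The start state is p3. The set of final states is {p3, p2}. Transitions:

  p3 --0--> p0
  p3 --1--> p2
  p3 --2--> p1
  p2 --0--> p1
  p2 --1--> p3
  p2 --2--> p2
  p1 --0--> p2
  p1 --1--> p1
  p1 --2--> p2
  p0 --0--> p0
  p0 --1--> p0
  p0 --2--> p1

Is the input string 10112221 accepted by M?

Trace: p3 -1-> p2 -0-> p1 -1-> p1 -1-> p1 -2-> p2 -2-> p2 -2-> p2 -1-> p3
End state p3 is accepting.

Yes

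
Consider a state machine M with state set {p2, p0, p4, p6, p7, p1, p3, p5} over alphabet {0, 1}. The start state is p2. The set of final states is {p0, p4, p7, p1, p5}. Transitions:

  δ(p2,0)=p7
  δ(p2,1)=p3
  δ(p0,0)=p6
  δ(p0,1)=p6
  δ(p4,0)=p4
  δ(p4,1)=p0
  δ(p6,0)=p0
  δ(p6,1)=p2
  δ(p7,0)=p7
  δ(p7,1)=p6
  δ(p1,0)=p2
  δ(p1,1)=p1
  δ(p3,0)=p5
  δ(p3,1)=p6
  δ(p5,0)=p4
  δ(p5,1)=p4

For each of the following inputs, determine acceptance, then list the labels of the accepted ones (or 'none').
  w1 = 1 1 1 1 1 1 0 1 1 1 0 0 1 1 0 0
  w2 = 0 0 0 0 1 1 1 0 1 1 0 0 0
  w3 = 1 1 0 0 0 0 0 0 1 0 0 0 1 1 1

none

w1: Trace: p2 -1-> p3 -1-> p6 -1-> p2 -1-> p3 -1-> p6 -1-> p2 -0-> p7 -1-> p6 -1-> p2 -1-> p3 -0-> p5 -0-> p4 -1-> p0 -1-> p6 -0-> p0 -0-> p6  → end p6, rejected
w2: Trace: p2 -0-> p7 -0-> p7 -0-> p7 -0-> p7 -1-> p6 -1-> p2 -1-> p3 -0-> p5 -1-> p4 -1-> p0 -0-> p6 -0-> p0 -0-> p6  → end p6, rejected
w3: Trace: p2 -1-> p3 -1-> p6 -0-> p0 -0-> p6 -0-> p0 -0-> p6 -0-> p0 -0-> p6 -1-> p2 -0-> p7 -0-> p7 -0-> p7 -1-> p6 -1-> p2 -1-> p3  → end p3, rejected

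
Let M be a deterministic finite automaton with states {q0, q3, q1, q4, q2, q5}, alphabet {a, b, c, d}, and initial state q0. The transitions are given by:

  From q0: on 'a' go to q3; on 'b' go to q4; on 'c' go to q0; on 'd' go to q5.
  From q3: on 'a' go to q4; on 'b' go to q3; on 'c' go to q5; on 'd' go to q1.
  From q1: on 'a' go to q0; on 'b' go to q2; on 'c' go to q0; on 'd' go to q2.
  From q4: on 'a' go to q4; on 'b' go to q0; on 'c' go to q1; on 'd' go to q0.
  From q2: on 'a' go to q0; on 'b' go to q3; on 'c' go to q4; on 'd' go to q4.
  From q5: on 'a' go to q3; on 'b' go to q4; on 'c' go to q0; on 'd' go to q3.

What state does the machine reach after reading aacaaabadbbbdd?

q0 → q3 → q4 → q1 → q0 → q3 → q4 → q0 → q3 → q1 → q2 → q3 → q3 → q1 → q2

q2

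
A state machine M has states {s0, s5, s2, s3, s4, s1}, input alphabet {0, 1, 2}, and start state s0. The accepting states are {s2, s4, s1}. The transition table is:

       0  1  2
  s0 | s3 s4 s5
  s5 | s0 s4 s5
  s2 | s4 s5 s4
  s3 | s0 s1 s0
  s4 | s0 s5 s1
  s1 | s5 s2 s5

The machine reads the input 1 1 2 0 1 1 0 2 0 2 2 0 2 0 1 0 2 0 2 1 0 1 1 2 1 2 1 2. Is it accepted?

Yes

Trace: s0 -1-> s4 -1-> s5 -2-> s5 -0-> s0 -1-> s4 -1-> s5 -0-> s0 -2-> s5 -0-> s0 -2-> s5 -2-> s5 -0-> s0 -2-> s5 -0-> s0 -1-> s4 -0-> s0 -2-> s5 -0-> s0 -2-> s5 -1-> s4 -0-> s0 -1-> s4 -1-> s5 -2-> s5 -1-> s4 -2-> s1 -1-> s2 -2-> s4
End state s4 is accepting.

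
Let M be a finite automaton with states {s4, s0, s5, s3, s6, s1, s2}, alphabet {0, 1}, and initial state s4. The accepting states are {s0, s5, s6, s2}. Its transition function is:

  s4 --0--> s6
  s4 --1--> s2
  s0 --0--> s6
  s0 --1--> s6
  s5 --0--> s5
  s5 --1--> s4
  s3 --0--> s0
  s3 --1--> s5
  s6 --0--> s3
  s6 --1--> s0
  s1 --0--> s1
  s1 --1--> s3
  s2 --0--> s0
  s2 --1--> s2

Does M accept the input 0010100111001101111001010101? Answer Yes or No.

Yes

start at s4
read '0': s4 → s6
read '0': s6 → s3
read '1': s3 → s5
read '0': s5 → s5
read '1': s5 → s4
read '0': s4 → s6
read '0': s6 → s3
read '1': s3 → s5
read '1': s5 → s4
read '1': s4 → s2
read '0': s2 → s0
read '0': s0 → s6
read '1': s6 → s0
read '1': s0 → s6
read '0': s6 → s3
read '1': s3 → s5
read '1': s5 → s4
read '1': s4 → s2
read '1': s2 → s2
read '0': s2 → s0
read '0': s0 → s6
read '1': s6 → s0
read '0': s0 → s6
read '1': s6 → s0
read '0': s0 → s6
read '1': s6 → s0
read '0': s0 → s6
read '1': s6 → s0
End state s0 is accepting.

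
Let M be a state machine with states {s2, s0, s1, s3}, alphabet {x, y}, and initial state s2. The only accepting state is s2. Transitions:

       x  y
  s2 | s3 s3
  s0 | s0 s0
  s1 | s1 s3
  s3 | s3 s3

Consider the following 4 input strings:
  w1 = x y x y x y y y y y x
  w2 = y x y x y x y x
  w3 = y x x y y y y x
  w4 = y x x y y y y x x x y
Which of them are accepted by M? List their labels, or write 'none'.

none

w1:
  start at s2
  read 'x': s2 → s3
  read 'y': s3 → s3
  read 'x': s3 → s3
  read 'y': s3 → s3
  read 'x': s3 → s3
  read 'y': s3 → s3
  read 'y': s3 → s3
  read 'y': s3 → s3
  read 'y': s3 → s3
  read 'y': s3 → s3
  read 'x': s3 → s3
  end s3, rejected
w2:
  start at s2
  read 'y': s2 → s3
  read 'x': s3 → s3
  read 'y': s3 → s3
  read 'x': s3 → s3
  read 'y': s3 → s3
  read 'x': s3 → s3
  read 'y': s3 → s3
  read 'x': s3 → s3
  end s3, rejected
w3:
  start at s2
  read 'y': s2 → s3
  read 'x': s3 → s3
  read 'x': s3 → s3
  read 'y': s3 → s3
  read 'y': s3 → s3
  read 'y': s3 → s3
  read 'y': s3 → s3
  read 'x': s3 → s3
  end s3, rejected
w4:
  start at s2
  read 'y': s2 → s3
  read 'x': s3 → s3
  read 'x': s3 → s3
  read 'y': s3 → s3
  read 'y': s3 → s3
  read 'y': s3 → s3
  read 'y': s3 → s3
  read 'x': s3 → s3
  read 'x': s3 → s3
  read 'x': s3 → s3
  read 'y': s3 → s3
  end s3, rejected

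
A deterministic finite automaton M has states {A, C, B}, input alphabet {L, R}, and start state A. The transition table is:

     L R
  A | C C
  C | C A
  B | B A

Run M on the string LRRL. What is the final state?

C

Trace: A -L-> C -R-> A -R-> C -L-> C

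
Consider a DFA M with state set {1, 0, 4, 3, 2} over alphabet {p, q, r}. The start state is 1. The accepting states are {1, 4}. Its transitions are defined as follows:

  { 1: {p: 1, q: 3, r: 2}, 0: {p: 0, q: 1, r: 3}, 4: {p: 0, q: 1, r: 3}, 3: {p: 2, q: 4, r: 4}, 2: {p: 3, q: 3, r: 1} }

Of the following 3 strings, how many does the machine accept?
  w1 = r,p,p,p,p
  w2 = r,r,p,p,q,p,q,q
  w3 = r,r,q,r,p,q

2

w1: 1 → 2 → 3 → 2 → 3 → 2  → end 2, rejected
w2: 1 → 2 → 1 → 1 → 1 → 3 → 2 → 3 → 4  → end 4, accepted
w3: 1 → 2 → 1 → 3 → 4 → 0 → 1  → end 1, accepted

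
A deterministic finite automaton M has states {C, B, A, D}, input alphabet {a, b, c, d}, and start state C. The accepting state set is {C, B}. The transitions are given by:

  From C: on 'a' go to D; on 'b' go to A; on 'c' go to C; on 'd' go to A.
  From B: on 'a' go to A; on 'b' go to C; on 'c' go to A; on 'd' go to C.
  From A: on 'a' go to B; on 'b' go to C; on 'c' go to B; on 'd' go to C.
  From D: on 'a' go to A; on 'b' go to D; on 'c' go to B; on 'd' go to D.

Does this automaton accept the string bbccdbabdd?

No

Trace: C -b-> A -b-> C -c-> C -c-> C -d-> A -b-> C -a-> D -b-> D -d-> D -d-> D
End state D is not accepting.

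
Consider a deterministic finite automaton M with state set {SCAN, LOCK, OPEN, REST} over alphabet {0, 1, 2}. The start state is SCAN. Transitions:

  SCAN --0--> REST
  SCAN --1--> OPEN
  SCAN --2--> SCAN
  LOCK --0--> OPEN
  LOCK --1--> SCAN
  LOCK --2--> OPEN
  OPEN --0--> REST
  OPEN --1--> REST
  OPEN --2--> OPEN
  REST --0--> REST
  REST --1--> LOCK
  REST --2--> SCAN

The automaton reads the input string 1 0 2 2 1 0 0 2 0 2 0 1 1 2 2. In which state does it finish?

SCAN

Trace: SCAN -1-> OPEN -0-> REST -2-> SCAN -2-> SCAN -1-> OPEN -0-> REST -0-> REST -2-> SCAN -0-> REST -2-> SCAN -0-> REST -1-> LOCK -1-> SCAN -2-> SCAN -2-> SCAN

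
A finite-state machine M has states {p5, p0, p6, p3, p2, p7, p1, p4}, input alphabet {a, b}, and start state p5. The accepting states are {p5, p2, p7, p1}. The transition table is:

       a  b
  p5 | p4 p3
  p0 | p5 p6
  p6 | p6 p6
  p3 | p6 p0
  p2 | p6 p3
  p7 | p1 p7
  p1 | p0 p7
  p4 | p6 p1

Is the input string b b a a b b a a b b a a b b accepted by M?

No

start at p5
read 'b': p5 → p3
read 'b': p3 → p0
read 'a': p0 → p5
read 'a': p5 → p4
read 'b': p4 → p1
read 'b': p1 → p7
read 'a': p7 → p1
read 'a': p1 → p0
read 'b': p0 → p6
read 'b': p6 → p6
read 'a': p6 → p6
read 'a': p6 → p6
read 'b': p6 → p6
read 'b': p6 → p6
End state p6 is not accepting.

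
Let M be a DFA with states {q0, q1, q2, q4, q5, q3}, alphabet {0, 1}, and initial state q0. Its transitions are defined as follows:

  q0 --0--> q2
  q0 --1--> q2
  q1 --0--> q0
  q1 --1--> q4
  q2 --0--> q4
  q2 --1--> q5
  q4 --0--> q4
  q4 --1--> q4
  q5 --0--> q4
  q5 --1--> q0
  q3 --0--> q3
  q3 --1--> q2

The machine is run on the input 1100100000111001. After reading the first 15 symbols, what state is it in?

q4

q0 → q2 → q5 → q4 → q4 → q4 → q4 → q4 → q4 → q4 → q4 → q4 → q4 → q4 → q4 → q4
After 15 symbols: q4.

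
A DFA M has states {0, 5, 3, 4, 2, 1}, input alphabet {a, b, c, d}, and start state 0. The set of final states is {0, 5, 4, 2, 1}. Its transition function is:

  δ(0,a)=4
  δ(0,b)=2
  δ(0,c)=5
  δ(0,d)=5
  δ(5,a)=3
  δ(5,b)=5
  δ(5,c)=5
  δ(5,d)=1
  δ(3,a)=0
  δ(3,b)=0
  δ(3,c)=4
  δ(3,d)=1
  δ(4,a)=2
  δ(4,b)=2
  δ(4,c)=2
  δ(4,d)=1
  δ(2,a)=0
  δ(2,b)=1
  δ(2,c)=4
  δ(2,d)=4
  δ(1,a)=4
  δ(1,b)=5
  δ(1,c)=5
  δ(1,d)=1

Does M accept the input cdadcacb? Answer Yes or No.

Trace: 0 -c-> 5 -d-> 1 -a-> 4 -d-> 1 -c-> 5 -a-> 3 -c-> 4 -b-> 2
End state 2 is accepting.

Yes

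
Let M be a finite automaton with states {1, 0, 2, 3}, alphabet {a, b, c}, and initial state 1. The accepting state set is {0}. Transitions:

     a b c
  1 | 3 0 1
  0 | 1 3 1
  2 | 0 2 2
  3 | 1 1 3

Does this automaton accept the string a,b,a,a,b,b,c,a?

No

Trace: 1 -a-> 3 -b-> 1 -a-> 3 -a-> 1 -b-> 0 -b-> 3 -c-> 3 -a-> 1
End state 1 is not accepting.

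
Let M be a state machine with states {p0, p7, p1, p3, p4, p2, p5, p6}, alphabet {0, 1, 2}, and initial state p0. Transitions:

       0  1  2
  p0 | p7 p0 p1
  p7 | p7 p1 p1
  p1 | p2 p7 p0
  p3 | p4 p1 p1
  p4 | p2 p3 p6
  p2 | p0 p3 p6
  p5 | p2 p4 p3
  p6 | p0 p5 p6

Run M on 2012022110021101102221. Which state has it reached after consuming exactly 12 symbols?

p1

p0 → p1 → p2 → p3 → p1 → p2 → p6 → p6 → p5 → p4 → p2 → p0 → p1
After 12 symbols: p1.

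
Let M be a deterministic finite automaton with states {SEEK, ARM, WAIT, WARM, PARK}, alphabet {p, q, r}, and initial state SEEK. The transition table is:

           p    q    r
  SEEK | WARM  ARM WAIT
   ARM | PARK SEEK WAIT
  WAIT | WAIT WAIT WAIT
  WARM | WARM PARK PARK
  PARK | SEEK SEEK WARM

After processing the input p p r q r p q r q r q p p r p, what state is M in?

WAIT

Trace: SEEK -p-> WARM -p-> WARM -r-> PARK -q-> SEEK -r-> WAIT -p-> WAIT -q-> WAIT -r-> WAIT -q-> WAIT -r-> WAIT -q-> WAIT -p-> WAIT -p-> WAIT -r-> WAIT -p-> WAIT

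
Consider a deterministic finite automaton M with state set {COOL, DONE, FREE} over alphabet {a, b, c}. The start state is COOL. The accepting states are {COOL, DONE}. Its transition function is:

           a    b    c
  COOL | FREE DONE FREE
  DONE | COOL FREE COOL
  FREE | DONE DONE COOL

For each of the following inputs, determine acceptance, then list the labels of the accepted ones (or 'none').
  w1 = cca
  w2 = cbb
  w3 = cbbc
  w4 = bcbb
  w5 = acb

w1:
  start at COOL
  read 'c': COOL → FREE
  read 'c': FREE → COOL
  read 'a': COOL → FREE
  end FREE, rejected
w2:
  start at COOL
  read 'c': COOL → FREE
  read 'b': FREE → DONE
  read 'b': DONE → FREE
  end FREE, rejected
w3:
  start at COOL
  read 'c': COOL → FREE
  read 'b': FREE → DONE
  read 'b': DONE → FREE
  read 'c': FREE → COOL
  end COOL, accepted
w4:
  start at COOL
  read 'b': COOL → DONE
  read 'c': DONE → COOL
  read 'b': COOL → DONE
  read 'b': DONE → FREE
  end FREE, rejected
w5:
  start at COOL
  read 'a': COOL → FREE
  read 'c': FREE → COOL
  read 'b': COOL → DONE
  end DONE, accepted

w3, w5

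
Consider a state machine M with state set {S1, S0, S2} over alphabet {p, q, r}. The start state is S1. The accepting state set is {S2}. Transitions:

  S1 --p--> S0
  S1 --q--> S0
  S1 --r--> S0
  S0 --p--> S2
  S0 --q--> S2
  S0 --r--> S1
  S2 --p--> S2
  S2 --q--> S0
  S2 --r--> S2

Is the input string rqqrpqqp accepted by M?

Yes

start at S1
read 'r': S1 → S0
read 'q': S0 → S2
read 'q': S2 → S0
read 'r': S0 → S1
read 'p': S1 → S0
read 'q': S0 → S2
read 'q': S2 → S0
read 'p': S0 → S2
End state S2 is accepting.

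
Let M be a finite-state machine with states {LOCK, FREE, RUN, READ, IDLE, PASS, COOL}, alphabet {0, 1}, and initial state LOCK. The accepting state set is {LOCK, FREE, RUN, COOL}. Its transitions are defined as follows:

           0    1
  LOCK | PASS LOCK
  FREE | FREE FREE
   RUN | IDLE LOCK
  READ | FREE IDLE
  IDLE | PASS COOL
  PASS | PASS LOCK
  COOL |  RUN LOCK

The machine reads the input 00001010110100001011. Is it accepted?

LOCK → PASS → PASS → PASS → PASS → LOCK → PASS → LOCK → PASS → LOCK → LOCK → PASS → LOCK → PASS → PASS → PASS → PASS → LOCK → PASS → LOCK → LOCK
End state LOCK is accepting.

Yes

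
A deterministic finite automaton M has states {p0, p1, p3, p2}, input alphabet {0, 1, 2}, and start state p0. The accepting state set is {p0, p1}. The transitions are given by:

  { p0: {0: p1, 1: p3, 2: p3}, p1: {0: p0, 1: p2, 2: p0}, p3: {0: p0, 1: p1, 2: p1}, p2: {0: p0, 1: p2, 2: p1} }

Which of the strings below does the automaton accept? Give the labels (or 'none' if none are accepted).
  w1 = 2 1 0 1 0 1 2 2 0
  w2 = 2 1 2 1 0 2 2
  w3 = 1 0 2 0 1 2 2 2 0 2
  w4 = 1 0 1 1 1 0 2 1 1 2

w1:
  start at p0
  read '2': p0 → p3
  read '1': p3 → p1
  read '0': p1 → p0
  read '1': p0 → p3
  read '0': p3 → p0
  read '1': p0 → p3
  read '2': p3 → p1
  read '2': p1 → p0
  read '0': p0 → p1
  end p1, accepted
w2:
  start at p0
  read '2': p0 → p3
  read '1': p3 → p1
  read '2': p1 → p0
  read '1': p0 → p3
  read '0': p3 → p0
  read '2': p0 → p3
  read '2': p3 → p1
  end p1, accepted
w3:
  start at p0
  read '1': p0 → p3
  read '0': p3 → p0
  read '2': p0 → p3
  read '0': p3 → p0
  read '1': p0 → p3
  read '2': p3 → p1
  read '2': p1 → p0
  read '2': p0 → p3
  read '0': p3 → p0
  read '2': p0 → p3
  end p3, rejected
w4:
  start at p0
  read '1': p0 → p3
  read '0': p3 → p0
  read '1': p0 → p3
  read '1': p3 → p1
  read '1': p1 → p2
  read '0': p2 → p0
  read '2': p0 → p3
  read '1': p3 → p1
  read '1': p1 → p2
  read '2': p2 → p1
  end p1, accepted

w1, w2, w4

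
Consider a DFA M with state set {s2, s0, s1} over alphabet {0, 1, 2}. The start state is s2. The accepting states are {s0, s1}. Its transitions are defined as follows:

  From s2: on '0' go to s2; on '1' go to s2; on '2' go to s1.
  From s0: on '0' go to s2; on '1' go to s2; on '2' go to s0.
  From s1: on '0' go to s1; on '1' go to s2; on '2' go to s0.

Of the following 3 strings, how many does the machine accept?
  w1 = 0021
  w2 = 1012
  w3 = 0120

w1: s2 → s2 → s2 → s1 → s2  → end s2, rejected
w2: s2 → s2 → s2 → s2 → s1  → end s1, accepted
w3: s2 → s2 → s2 → s1 → s1  → end s1, accepted

2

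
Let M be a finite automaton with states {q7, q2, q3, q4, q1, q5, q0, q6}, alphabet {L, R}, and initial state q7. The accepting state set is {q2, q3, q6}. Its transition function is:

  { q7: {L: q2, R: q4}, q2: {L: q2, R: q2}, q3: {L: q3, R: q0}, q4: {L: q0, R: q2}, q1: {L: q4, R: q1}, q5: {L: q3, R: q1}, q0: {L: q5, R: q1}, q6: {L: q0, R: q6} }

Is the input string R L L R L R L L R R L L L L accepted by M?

Trace: q7 -R-> q4 -L-> q0 -L-> q5 -R-> q1 -L-> q4 -R-> q2 -L-> q2 -L-> q2 -R-> q2 -R-> q2 -L-> q2 -L-> q2 -L-> q2 -L-> q2
End state q2 is accepting.

Yes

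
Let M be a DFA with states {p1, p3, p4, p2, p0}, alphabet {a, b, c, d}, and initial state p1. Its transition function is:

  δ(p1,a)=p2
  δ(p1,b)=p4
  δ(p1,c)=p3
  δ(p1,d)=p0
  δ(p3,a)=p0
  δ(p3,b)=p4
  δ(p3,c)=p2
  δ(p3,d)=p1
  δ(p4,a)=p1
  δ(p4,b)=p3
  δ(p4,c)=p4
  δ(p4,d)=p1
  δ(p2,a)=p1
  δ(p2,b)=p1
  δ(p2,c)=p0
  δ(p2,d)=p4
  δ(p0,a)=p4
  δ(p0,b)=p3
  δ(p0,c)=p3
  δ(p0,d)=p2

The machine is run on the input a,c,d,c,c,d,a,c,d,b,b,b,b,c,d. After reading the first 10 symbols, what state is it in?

start at p1
read 'a': p1 → p2
read 'c': p2 → p0
read 'd': p0 → p2
read 'c': p2 → p0
read 'c': p0 → p3
read 'd': p3 → p1
read 'a': p1 → p2
read 'c': p2 → p0
read 'd': p0 → p2
read 'b': p2 → p1
After 10 symbols: p1.

p1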